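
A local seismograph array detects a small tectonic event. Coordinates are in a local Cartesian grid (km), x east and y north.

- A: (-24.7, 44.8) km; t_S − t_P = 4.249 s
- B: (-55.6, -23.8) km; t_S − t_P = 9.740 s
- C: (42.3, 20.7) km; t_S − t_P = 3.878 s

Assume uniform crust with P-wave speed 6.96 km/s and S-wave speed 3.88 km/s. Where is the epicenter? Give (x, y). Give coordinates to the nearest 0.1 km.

9.9 km east, 31.0 km north

Distance from S−P lag: d = Δt · v_P v_S / (v_P − v_S) = Δt · (6.96·3.88)/(6.96−3.88) ≈ 8.7678·Δt.
So d_A = 37.25, d_B = 85.40, d_C = 34.00 km.
Circle about each station: (x + 24.7)² + (y − 44.8)² = 37.25²; (x + 55.6)² + (y + 23.8)² = 85.40²; (x − 42.3)² + (y − 20.7)² = 34.00².
Subtracting pairs of circle equations eliminates x²+y² and gives linear equations (the radical axes):
-61.8 x − 137.2 y = -4864.93
134.0 x − 48.2 y = -167.79
Solving the 2×2 system: x ≈ 9.9, y ≈ 31.0 km.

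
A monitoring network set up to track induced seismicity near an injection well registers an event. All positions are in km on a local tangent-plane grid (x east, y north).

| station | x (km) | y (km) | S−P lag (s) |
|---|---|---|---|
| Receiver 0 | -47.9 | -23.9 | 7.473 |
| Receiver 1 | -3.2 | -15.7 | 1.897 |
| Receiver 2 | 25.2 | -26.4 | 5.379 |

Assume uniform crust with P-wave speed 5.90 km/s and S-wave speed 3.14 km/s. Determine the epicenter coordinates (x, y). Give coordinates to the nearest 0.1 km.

Distance from S−P lag: d = Δt · v_P v_S / (v_P − v_S) = Δt · (5.90·3.14)/(5.90−3.14) ≈ 6.7123·Δt.
So d_Receiver 0 = 50.16, d_Receiver 1 = 12.73, d_Receiver 2 = 36.11 km.
Circle about each station: (x + 47.9)² + (y + 23.9)² = 50.16²; (x + 3.2)² + (y + 15.7)² = 12.73²; (x − 25.2)² + (y + 26.4)² = 36.11².
Subtracting the Receiver 0 equation from the Receiver 1 and Receiver 2 equations removes the quadratic terms:
89.4 x + 16.4 y = -254.92
146.2 x − 5.0 y = -321.53
Solving the 2×2 system: x ≈ -2.3, y ≈ -3.0 km.

(-2.3, -3.0)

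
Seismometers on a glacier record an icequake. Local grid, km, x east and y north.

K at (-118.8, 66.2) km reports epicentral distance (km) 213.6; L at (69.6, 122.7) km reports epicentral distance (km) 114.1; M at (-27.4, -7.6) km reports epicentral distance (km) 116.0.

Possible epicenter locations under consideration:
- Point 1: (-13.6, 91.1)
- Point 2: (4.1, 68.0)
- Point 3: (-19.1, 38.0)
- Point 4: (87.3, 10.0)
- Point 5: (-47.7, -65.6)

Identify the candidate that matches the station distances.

Point 4

For each candidate, compare |candidate − station| to the reported distance:
Point 1: residuals K 105.5, L 25.1, M 16.3 → max 105.5 km
Point 2: residuals K 90.7, L 28.8, M 34.1 → max 90.7 km
Point 3: residuals K 110.0, L 8.5, M 69.7 → max 110.0 km
Point 4: residuals K 0.0, L 0.0, M 0.0 → max 0.0 km
Point 5: residuals K 63.8, L 107.7, M 54.6 → max 107.7 km
Only Point 4 has all residuals ≈ 0.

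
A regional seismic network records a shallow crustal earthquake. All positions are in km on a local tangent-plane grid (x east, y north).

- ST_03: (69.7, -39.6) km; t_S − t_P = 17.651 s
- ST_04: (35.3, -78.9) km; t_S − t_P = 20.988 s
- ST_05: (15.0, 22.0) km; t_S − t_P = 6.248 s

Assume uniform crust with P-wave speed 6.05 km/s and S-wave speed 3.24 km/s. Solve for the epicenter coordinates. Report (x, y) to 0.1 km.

Distance from S−P lag: d = Δt · v_P v_S / (v_P − v_S) = Δt · (6.05·3.24)/(6.05−3.24) ≈ 6.9758·Δt.
So d_ST_03 = 123.13, d_ST_04 = 146.41, d_ST_05 = 43.58 km.
Circle about each station: (x − 69.7)² + (y + 39.6)² = 123.13²; (x − 35.3)² + (y + 78.9)² = 146.41²; (x − 15.0)² + (y − 22.0)² = 43.58².
Subtracting the ST_03 equation from the ST_04 and ST_05 equations removes the quadratic terms:
-68.8 x − 78.6 y = -5229.84
-109.4 x + 123.2 y = 7544.53
Solving the 2×2 system: x ≈ 3.0, y ≈ 63.9 km.

3.0 km east, 63.9 km north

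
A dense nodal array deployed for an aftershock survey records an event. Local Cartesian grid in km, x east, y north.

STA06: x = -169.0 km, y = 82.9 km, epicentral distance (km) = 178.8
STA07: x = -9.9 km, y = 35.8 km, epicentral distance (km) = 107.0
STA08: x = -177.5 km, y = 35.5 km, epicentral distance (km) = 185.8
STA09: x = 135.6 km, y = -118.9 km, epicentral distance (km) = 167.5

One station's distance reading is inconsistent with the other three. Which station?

Solve using three stations at a time. Using STA07, STA08, STA09 (subtract circle equations pairwise → linear system) gives (x, y) ≈ (-24.7, -70.2).
Distances from that point to each station vs reported:
  STA06: calculated 210.4 vs reported 178.8 → residual 31.6 km
  STA07: calculated 107.0 vs reported 107.0 → residual 0.0 km
  STA08: calculated 185.8 vs reported 185.8 → residual 0.0 km
  STA09: calculated 167.5 vs reported 167.5 → residual 0.0 km
STA07, STA08, STA09 are mutually consistent (residuals ≈ 0); STA06 is off by 31.6 km.

STA06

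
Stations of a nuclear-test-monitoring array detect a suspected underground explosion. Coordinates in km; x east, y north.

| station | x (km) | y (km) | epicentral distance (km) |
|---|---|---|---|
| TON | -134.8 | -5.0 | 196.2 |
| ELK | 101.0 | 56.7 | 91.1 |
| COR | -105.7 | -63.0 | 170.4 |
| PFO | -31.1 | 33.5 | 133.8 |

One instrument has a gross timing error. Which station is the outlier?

PFO

Solve using three stations at a time. Using TON, ELK, COR (subtract circle equations pairwise → linear system) gives (x, y) ≈ (60.4, -24.9).
Distances from that point to each station vs reported:
  TON: calculated 196.2 vs reported 196.2 → residual 0.0 km
  ELK: calculated 91.1 vs reported 91.1 → residual 0.0 km
  COR: calculated 170.4 vs reported 170.4 → residual 0.0 km
  PFO: calculated 108.6 vs reported 133.8 → residual 25.2 km
TON, ELK, COR are mutually consistent (residuals ≈ 0); PFO is off by 25.2 km.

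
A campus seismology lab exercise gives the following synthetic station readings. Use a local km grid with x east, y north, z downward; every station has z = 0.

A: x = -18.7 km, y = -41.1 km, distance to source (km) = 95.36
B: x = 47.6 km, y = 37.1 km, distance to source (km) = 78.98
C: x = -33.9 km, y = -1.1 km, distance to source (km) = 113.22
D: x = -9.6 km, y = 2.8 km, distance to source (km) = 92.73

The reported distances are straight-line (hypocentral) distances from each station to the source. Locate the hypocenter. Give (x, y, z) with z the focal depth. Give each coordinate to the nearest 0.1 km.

x ≈ 70.2 km, y ≈ -31.0 km, depth ≈ 33.0 km

Each station gives a sphere (x−x_i)² + (y−y_i)² + z² = d_i² (stations at z=0).
Subtracting the A sphere from B and C: z² cancels, leaving linear equations in x and y:
132.6 x + 156.4 y = 4458.96
-30.4 x + 80.0 y = -4613.72
Solving: x ≈ 70.190, y ≈ -30.999 km (keep extra digits for the depth step; rounded: 70.2, -31.0).
Then from the A sphere: z² = 95.36² − (x + 18.7)² − (y + 41.1)² with x = 70.190, y = -30.999, so z ≈ 33.016 ≈ 33.0 km.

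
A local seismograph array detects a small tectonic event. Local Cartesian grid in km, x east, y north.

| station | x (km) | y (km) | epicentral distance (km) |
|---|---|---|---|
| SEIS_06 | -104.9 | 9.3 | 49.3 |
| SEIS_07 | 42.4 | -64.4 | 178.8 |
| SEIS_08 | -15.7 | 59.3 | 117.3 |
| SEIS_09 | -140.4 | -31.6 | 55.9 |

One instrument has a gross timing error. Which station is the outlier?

Solve using three stations at a time. Using SEIS_06, SEIS_08, SEIS_09 (subtract circle equations pairwise → linear system) gives (x, y) ≈ (-84.5, -35.7).
Distances from that point to each station vs reported:
  SEIS_06: calculated 49.4 vs reported 49.3 → residual 0.1 km
  SEIS_07: calculated 130.1 vs reported 178.8 → residual 48.7 km
  SEIS_08: calculated 117.4 vs reported 117.3 → residual 0.1 km
  SEIS_09: calculated 56.0 vs reported 55.9 → residual 0.1 km
SEIS_06, SEIS_08, SEIS_09 are mutually consistent (residuals ≈ 0); SEIS_07 is off by 48.7 km.

SEIS_07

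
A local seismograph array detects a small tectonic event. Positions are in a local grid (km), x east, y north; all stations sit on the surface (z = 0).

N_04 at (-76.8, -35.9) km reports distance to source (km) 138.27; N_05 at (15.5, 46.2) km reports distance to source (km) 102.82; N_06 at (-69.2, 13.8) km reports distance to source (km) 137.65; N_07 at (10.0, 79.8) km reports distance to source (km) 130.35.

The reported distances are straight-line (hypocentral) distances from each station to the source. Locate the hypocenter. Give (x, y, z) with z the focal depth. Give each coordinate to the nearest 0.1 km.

x ≈ 44.5 km, y ≈ -27.3 km, depth ≈ 65.8 km

Each station gives a sphere (x−x_i)² + (y−y_i)² + z² = d_i² (stations at z=0).
Subtracting the N_04 sphere from N_05 and N_06: z² cancels, leaving linear equations in x and y:
184.6 x + 164.2 y = 3734.28
15.2 x + 99.4 y = -2036.90
Solving: x ≈ 44.511, y ≈ -27.298 km (keep extra digits for the depth step; rounded: 44.5, -27.3).
Then from the N_04 sphere: z² = 138.27² − (x + 76.8)² − (y + 35.9)² with x = 44.511, y = -27.298, so z ≈ 65.789 ≈ 65.8 km.
Check against N_07 (with the unrounded solution): distance 130.34 ≈ 130.35 km. ✓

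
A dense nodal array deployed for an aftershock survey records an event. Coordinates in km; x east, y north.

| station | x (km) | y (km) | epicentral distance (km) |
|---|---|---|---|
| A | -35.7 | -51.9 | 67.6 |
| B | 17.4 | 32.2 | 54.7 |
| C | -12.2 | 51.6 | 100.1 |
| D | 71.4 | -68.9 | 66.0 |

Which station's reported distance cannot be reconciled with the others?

C

Solve using three stations at a time. Using A, B, D (subtract circle equations pairwise → linear system) gives (x, y) ≈ (24.9, -22.0).
Distances from that point to each station vs reported:
  A: calculated 67.6 vs reported 67.6 → residual 0.0 km
  B: calculated 54.7 vs reported 54.7 → residual 0.0 km
  C: calculated 82.4 vs reported 100.1 → residual 17.7 km
  D: calculated 66.0 vs reported 66.0 → residual 0.0 km
A, B, D are mutually consistent (residuals ≈ 0); C is off by 17.7 km.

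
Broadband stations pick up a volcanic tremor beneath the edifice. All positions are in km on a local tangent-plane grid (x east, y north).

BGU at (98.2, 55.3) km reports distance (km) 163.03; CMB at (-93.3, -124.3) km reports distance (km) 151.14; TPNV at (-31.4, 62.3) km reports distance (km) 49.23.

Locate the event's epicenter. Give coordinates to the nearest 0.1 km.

(-61.7, 23.5)

Circle about each station: (x − 98.2)² + (y − 55.3)² = 163.03²; (x + 93.3)² + (y + 124.3)² = 151.14²; (x + 31.4)² + (y − 62.3)² = 49.23².
Subtracting the BGU equation from the CMB and TPNV equations removes the quadratic terms:
-383.0 x − 359.2 y = 15189.53
-259.2 x + 14.0 y = 16321.11
Solving the 2×2 system: x ≈ -61.7, y ≈ 23.5 km.
Check against BGU (with the unrounded x, y): √((x − 98.2)²+(y − 55.3)²) = 163.03 ≈ 163.03 km. ✓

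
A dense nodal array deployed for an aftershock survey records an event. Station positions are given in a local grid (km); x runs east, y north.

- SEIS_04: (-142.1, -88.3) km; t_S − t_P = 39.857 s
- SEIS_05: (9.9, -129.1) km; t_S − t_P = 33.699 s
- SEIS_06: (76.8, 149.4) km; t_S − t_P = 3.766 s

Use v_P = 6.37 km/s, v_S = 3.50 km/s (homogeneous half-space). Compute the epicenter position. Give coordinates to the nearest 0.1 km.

85.6 km east, 121.5 km north

Distance from S−P lag: d = Δt · v_P v_S / (v_P − v_S) = Δt · (6.37·3.50)/(6.37−3.50) ≈ 7.7683·Δt.
So d_SEIS_04 = 309.62, d_SEIS_05 = 261.78, d_SEIS_06 = 29.26 km.
Circle about each station: (x + 142.1)² + (y + 88.3)² = 309.62²; (x − 9.9)² + (y + 129.1)² = 261.78²; (x − 76.8)² + (y − 149.4)² = 29.26².
Subtracting the SEIS_04 equation from the SEIS_05 and SEIS_06 equations removes the quadratic terms:
304.0 x − 81.6 y = 16111.30
437.8 x + 475.4 y = 95237.70
Solving the 2×2 system: x ≈ 85.6, y ≈ 121.5 km.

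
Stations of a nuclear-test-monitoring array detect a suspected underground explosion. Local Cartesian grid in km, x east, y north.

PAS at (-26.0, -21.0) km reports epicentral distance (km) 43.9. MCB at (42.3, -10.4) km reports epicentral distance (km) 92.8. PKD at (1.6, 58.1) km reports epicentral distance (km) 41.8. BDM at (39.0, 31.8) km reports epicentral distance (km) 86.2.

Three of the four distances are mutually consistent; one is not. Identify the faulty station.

Solve using three stations at a time. Using PAS, MCB, BDM (subtract circle equations pairwise → linear system) gives (x, y) ≈ (-46.0, 17.9).
Distances from that point to each station vs reported:
  PAS: calculated 43.8 vs reported 43.9 → residual 0.1 km
  MCB: calculated 92.7 vs reported 92.8 → residual 0.1 km
  PKD: calculated 62.3 vs reported 41.8 → residual 20.5 km
  BDM: calculated 86.1 vs reported 86.2 → residual 0.1 km
PAS, MCB, BDM are mutually consistent (residuals ≈ 0); PKD is off by 20.5 km.

PKD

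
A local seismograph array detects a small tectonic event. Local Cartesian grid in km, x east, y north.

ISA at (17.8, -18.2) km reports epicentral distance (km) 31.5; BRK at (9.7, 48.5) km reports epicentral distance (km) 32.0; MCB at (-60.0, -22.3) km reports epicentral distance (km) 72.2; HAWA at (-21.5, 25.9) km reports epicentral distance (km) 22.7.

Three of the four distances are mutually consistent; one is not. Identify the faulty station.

Solve using three stations at a time. Using BRK, MCB, HAWA (subtract circle equations pairwise → linear system) gives (x, y) ≈ (-0.3, 18.2).
Distances from that point to each station vs reported:
  ISA: calculated 40.7 vs reported 31.5 → residual 9.2 km
  BRK: calculated 31.9 vs reported 32.0 → residual 0.1 km
  MCB: calculated 72.1 vs reported 72.2 → residual 0.1 km
  HAWA: calculated 22.5 vs reported 22.7 → residual 0.2 km
BRK, MCB, HAWA are mutually consistent (residuals ≈ 0); ISA is off by 9.2 km.

ISA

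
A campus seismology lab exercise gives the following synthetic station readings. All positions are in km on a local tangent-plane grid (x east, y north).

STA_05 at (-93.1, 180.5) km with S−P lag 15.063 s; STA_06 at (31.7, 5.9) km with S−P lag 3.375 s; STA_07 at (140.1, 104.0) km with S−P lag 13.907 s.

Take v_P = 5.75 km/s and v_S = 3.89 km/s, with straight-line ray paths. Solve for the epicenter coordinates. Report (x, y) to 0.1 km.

Distance from S−P lag: d = Δt · v_P v_S / (v_P − v_S) = Δt · (5.75·3.89)/(5.75−3.89) ≈ 12.0255·Δt.
So d_STA_05 = 181.14, d_STA_06 = 40.59, d_STA_07 = 167.24 km.
Circle about each station: (x + 93.1)² + (y − 180.5)² = 181.14²; (x − 31.7)² + (y − 5.9)² = 40.59²; (x − 140.1)² + (y − 104.0)² = 167.24².
Subtracting the STA_05 equation from the STA_06 and STA_07 equations removes the quadratic terms:
249.6 x − 349.2 y = -9044.01
466.4 x − 153.0 y = -5961.37
Solving the 2×2 system: x ≈ -5.6, y ≈ 21.9 km.
Check against STA_05 (with the unrounded x, y): √((x + 93.1)²+(y − 180.5)²) = 181.14 ≈ 181.14 km. ✓

(-5.6, 21.9)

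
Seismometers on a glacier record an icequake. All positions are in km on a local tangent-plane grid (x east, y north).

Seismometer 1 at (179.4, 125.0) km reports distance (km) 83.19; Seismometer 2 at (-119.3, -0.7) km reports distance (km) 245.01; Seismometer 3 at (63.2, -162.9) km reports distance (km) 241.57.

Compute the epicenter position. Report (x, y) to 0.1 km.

Circle about each station: (x − 179.4)² + (y − 125.0)² = 83.19²; (x + 119.3)² + (y + 0.7)² = 245.01²; (x − 63.2)² + (y + 162.9)² = 241.57².
Subtracting the Seismometer 1 equation from the Seismometer 2 and Seismometer 3 equations removes the quadratic terms:
-597.4 x − 251.4 y = -86685.70
-232.4 x − 575.8 y = -68714.20
Solving the 2×2 system: x ≈ 114.3, y ≈ 73.2 km.

x ≈ 114.3 km, y ≈ 73.2 km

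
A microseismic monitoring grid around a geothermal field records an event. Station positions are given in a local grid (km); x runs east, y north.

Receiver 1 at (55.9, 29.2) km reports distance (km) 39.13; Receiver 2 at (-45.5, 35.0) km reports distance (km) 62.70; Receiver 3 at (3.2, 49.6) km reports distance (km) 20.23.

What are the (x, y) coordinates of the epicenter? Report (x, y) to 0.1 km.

Circle about each station: (x − 55.9)² + (y − 29.2)² = 39.13²; (x + 45.5)² + (y − 35.0)² = 62.70²; (x − 3.2)² + (y − 49.6)² = 20.23².
Subtracting pairs of circle equations eliminates x²+y² and gives linear equations (the radical axes):
-202.8 x + 11.6 y = -3082.33
-105.4 x + 40.8 y = -385.15
Solving the 2×2 system: x ≈ 17.2, y ≈ 35.0 km.
Check against Receiver 1 (with the unrounded x, y): √((x − 55.9)²+(y − 29.2)²) = 39.13 ≈ 39.13 km. ✓

(17.2, 35.0)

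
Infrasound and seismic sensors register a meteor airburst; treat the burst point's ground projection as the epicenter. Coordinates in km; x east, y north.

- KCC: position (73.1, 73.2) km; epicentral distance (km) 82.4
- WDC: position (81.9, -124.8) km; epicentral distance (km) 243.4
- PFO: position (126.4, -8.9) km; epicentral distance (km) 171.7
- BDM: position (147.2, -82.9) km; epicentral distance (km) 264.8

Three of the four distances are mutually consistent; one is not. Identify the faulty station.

BDM

Solve using three stations at a time. Using KCC, WDC, PFO (subtract circle equations pairwise → linear system) gives (x, y) ≈ (-3.9, 103.0).
Distances from that point to each station vs reported:
  KCC: calculated 82.6 vs reported 82.4 → residual 0.2 km
  WDC: calculated 243.5 vs reported 243.4 → residual 0.1 km
  PFO: calculated 171.8 vs reported 171.7 → residual 0.1 km
  BDM: calculated 239.6 vs reported 264.8 → residual 25.2 km
KCC, WDC, PFO are mutually consistent (residuals ≈ 0); BDM is off by 25.2 km.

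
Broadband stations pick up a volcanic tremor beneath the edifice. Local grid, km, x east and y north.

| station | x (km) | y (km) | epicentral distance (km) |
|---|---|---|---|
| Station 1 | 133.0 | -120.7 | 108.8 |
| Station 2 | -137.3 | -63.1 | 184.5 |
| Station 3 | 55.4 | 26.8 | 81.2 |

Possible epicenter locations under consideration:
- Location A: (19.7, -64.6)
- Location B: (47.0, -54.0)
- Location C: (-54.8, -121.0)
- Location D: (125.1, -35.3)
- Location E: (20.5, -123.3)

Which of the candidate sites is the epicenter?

Location B

For each candidate, compare |candidate − station| to the reported distance:
Location A: residuals Station 1 17.6, Station 2 27.5, Station 3 16.9 → max 27.5 km
Location B: residuals Station 1 0.0, Station 2 0.0, Station 3 0.0 → max 0.0 km
Location C: residuals Station 1 79.0, Station 2 83.7, Station 3 103.2 → max 103.2 km
Location D: residuals Station 1 23.0, Station 2 79.4, Station 3 12.2 → max 79.4 km
Location E: residuals Station 1 3.7, Station 2 15.6, Station 3 72.9 → max 72.9 km
Only Location B has all residuals ≈ 0.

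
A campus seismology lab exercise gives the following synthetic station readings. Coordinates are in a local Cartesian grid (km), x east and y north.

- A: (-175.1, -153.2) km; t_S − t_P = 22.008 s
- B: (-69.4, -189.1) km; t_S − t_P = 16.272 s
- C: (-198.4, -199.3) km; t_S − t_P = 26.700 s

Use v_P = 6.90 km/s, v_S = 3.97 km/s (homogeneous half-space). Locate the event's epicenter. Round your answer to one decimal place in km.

Distance from S−P lag: d = Δt · v_P v_S / (v_P − v_S) = Δt · (6.90·3.97)/(6.90−3.97) ≈ 9.3491·Δt.
So d_A = 205.76, d_B = 152.13, d_C = 249.62 km.
Circle about each station: (x + 175.1)² + (y + 153.2)² = 205.76²; (x + 69.4)² + (y + 189.1)² = 152.13²; (x + 198.4)² + (y + 199.3)² = 249.62².
Subtracting pairs of circle equations eliminates x²+y² and gives linear equations (the radical axes):
211.4 x − 71.8 y = 5638.56
-46.6 x − 92.2 y = 4979.83
Solving the 2×2 system: x ≈ 7.1, y ≈ -57.6 km.

x ≈ 7.1 km, y ≈ -57.6 km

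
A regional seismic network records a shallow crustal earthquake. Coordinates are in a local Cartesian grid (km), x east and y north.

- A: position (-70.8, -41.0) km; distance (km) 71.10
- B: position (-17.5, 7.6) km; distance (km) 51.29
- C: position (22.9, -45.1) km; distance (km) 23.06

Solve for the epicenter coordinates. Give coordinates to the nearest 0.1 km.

Circle about each station: (x + 70.8)² + (y + 41.0)² = 71.10²; (x + 17.5)² + (y − 7.6)² = 51.29²; (x − 22.9)² + (y + 45.1)² = 23.06².
Subtracting pairs of circle equations eliminates x²+y² and gives linear equations (the radical axes):
106.6 x + 97.2 y = -3905.08
187.4 x − 8.2 y = 388.23
Solving the 2×2 system: x ≈ 0.3, y ≈ -40.5 km.

(0.3, -40.5)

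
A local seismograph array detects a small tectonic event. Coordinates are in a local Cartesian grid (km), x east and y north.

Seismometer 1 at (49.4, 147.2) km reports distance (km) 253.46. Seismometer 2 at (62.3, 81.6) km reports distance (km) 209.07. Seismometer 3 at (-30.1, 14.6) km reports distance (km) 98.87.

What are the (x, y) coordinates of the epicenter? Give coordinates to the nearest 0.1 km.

Circle about each station: (x − 49.4)² + (y − 147.2)² = 253.46²; (x − 62.3)² + (y − 81.6)² = 209.07²; (x + 30.1)² + (y − 14.6)² = 98.87².
Subtracting the Seismometer 1 equation from the Seismometer 2 and Seismometer 3 equations removes the quadratic terms:
25.8 x − 131.2 y = 6963.36
-159.0 x − 265.2 y = 31477.66
Solving the 2×2 system: x ≈ -82.4, y ≈ -69.3 km.

x ≈ -82.4 km, y ≈ -69.3 km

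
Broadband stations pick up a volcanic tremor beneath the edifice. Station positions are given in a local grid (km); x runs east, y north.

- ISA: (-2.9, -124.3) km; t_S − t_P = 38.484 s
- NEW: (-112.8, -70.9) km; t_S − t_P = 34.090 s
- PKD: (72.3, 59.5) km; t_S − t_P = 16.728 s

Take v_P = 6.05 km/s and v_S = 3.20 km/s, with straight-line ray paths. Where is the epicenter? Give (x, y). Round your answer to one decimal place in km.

Distance from S−P lag: d = Δt · v_P v_S / (v_P − v_S) = Δt · (6.05·3.20)/(6.05−3.20) ≈ 6.7930·Δt.
So d_ISA = 261.42, d_NEW = 231.57, d_PKD = 113.63 km.
Circle about each station: (x + 2.9)² + (y + 124.3)² = 261.42²; (x + 112.8)² + (y + 70.9)² = 231.57²; (x − 72.3)² + (y − 59.5)² = 113.63².
Subtracting pairs of circle equations eliminates x²+y² and gives linear equations (the radical axes):
-219.8 x + 106.8 y = 17007.50
150.4 x + 367.6 y = 48737.28
Solving the 2×2 system: x ≈ -10.8, y ≈ 137.0 km.

x ≈ -10.8 km, y ≈ 137.0 km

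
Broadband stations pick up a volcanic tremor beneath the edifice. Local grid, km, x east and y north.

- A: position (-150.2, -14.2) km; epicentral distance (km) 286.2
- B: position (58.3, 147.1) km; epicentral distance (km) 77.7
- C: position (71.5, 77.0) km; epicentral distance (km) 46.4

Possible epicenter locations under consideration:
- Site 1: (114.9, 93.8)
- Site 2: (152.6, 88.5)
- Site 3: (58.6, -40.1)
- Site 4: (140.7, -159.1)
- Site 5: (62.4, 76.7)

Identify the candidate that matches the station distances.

Site 1

For each candidate, compare |candidate − station| to the reported distance:
Site 1: residuals A 0.1, B 0.0, C 0.1 → max 0.1 km
Site 2: residuals A 33.5, B 33.3, C 35.5 → max 35.5 km
Site 3: residuals A 75.8, B 109.5, C 71.4 → max 109.5 km
Site 4: residuals A 38.8, B 239.4, C 199.6 → max 239.4 km
Site 5: residuals A 55.0, B 7.2, C 37.3 → max 55.0 km
Only Site 1 has all residuals ≈ 0.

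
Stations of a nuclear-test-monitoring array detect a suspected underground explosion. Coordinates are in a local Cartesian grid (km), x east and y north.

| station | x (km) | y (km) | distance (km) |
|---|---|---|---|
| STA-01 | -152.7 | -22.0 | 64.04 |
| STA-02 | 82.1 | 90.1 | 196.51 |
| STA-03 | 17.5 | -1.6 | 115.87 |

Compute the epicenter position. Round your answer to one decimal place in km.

Circle about each station: (x + 152.7)² + (y + 22.0)² = 64.04²; (x − 82.1)² + (y − 90.1)² = 196.51²; (x − 17.5)² + (y + 1.6)² = 115.87².
Subtracting the STA-01 equation from the STA-02 and STA-03 equations removes the quadratic terms:
469.6 x + 224.2 y = -43457.93
340.4 x + 40.8 y = -32817.22
Solving the 2×2 system: x ≈ -97.7, y ≈ 10.8 km.
Check against STA-01 (with the unrounded x, y): √((x + 152.7)²+(y + 22.0)²) = 64.04 ≈ 64.04 km. ✓

-97.7 km east, 10.8 km north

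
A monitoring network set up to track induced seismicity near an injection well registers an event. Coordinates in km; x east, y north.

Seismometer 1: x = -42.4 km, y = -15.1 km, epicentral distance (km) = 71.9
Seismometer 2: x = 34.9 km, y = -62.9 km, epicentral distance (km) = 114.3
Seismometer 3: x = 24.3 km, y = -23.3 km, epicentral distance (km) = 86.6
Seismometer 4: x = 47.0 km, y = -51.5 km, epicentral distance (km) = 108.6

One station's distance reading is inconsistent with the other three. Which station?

Seismometer 3

Solve using three stations at a time. Using Seismometer 1, Seismometer 2, Seismometer 4 (subtract circle equations pairwise → linear system) gives (x, y) ≈ (-2.9, 45.0).
Distances from that point to each station vs reported:
  Seismometer 1: calculated 72.0 vs reported 71.9 → residual 0.1 km
  Seismometer 2: calculated 114.3 vs reported 114.3 → residual 0.0 km
  Seismometer 3: calculated 73.5 vs reported 86.6 → residual 13.1 km
  Seismometer 4: calculated 108.6 vs reported 108.6 → residual 0.0 km
Seismometer 1, Seismometer 2, Seismometer 4 are mutually consistent (residuals ≈ 0); Seismometer 3 is off by 13.1 km.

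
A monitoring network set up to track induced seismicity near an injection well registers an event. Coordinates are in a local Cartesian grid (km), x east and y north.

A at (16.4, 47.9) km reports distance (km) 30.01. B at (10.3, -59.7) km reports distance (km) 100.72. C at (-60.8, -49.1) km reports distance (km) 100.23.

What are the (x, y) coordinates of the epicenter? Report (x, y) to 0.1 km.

(-12.1, 38.5)

Circle about each station: (x − 16.4)² + (y − 47.9)² = 30.01²; (x − 10.3)² + (y + 59.7)² = 100.72²; (x + 60.8)² + (y + 49.1)² = 100.23².
Subtracting pairs of circle equations eliminates x²+y² and gives linear equations (the radical axes):
-12.2 x − 215.2 y = -8137.11
-154.4 x − 194.0 y = -5601.37
Solving the 2×2 system: x ≈ -12.1, y ≈ 38.5 km.
Check against A (with the unrounded x, y): √((x − 16.4)²+(y − 47.9)²) = 30.00 ≈ 30.01 km. ✓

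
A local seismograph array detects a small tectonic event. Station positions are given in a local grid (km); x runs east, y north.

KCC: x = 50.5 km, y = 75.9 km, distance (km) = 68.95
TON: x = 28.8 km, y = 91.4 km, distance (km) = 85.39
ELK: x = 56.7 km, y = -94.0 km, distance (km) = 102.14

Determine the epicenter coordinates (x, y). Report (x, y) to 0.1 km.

(43.6, 7.3)

Circle about each station: (x − 50.5)² + (y − 75.9)² = 68.95²; (x − 28.8)² + (y − 91.4)² = 85.39²; (x − 56.7)² + (y + 94.0)² = 102.14².
Subtracting pairs of circle equations eliminates x²+y² and gives linear equations (the radical axes):
-43.4 x + 31.0 y = -1665.01
12.4 x − 339.8 y = -1938.65
Solving the 2×2 system: x ≈ 43.6, y ≈ 7.3 km.
Check against KCC (with the unrounded x, y): √((x − 50.5)²+(y − 75.9)²) = 68.95 ≈ 68.95 km. ✓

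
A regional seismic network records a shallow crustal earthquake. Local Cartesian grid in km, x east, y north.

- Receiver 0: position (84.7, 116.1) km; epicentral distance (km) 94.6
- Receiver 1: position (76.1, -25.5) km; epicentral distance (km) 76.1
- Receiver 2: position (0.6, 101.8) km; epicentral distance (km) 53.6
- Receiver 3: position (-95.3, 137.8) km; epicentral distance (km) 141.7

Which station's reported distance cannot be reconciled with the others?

Receiver 1

Solve using three stations at a time. Using Receiver 0, Receiver 2, Receiver 3 (subtract circle equations pairwise → linear system) gives (x, y) ≈ (16.4, 50.7).
Distances from that point to each station vs reported:
  Receiver 0: calculated 94.5 vs reported 94.6 → residual 0.1 km
  Receiver 1: calculated 96.8 vs reported 76.1 → residual 20.7 km
  Receiver 2: calculated 53.5 vs reported 53.6 → residual 0.1 km
  Receiver 3: calculated 141.7 vs reported 141.7 → residual 0.0 km
Receiver 0, Receiver 2, Receiver 3 are mutually consistent (residuals ≈ 0); Receiver 1 is off by 20.7 km.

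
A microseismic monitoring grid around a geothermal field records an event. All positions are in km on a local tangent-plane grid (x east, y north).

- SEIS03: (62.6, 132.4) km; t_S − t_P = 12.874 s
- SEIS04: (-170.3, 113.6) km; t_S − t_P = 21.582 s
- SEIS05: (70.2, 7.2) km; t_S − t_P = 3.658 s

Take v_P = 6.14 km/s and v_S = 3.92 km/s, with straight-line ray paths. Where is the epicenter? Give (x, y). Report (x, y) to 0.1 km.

Distance from S−P lag: d = Δt · v_P v_S / (v_P − v_S) = Δt · (6.14·3.92)/(6.14−3.92) ≈ 10.8418·Δt.
So d_SEIS03 = 139.58, d_SEIS04 = 233.99, d_SEIS05 = 39.66 km.
Circle about each station: (x − 62.6)² + (y − 132.4)² = 139.58²; (x + 170.3)² + (y − 113.6)² = 233.99²; (x − 70.2)² + (y − 7.2)² = 39.66².
Subtracting pairs of circle equations eliminates x²+y² and gives linear equations (the radical axes):
-465.8 x − 37.6 y = -14810.21
15.2 x − 250.4 y = 1441.02
Solving the 2×2 system: x ≈ 32.1, y ≈ -3.8 km.

(32.1, -3.8)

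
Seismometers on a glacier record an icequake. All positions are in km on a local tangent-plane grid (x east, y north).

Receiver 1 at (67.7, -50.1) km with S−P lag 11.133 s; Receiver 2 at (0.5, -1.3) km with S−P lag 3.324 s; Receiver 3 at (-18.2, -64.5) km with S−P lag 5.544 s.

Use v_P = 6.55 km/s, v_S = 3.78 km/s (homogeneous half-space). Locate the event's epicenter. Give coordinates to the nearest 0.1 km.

x ≈ -25.6 km, y ≈ -15.5 km

Distance from S−P lag: d = Δt · v_P v_S / (v_P − v_S) = Δt · (6.55·3.78)/(6.55−3.78) ≈ 8.9383·Δt.
So d_Receiver 1 = 99.51, d_Receiver 2 = 29.71, d_Receiver 3 = 49.55 km.
Circle about each station: (x − 67.7)² + (y + 50.1)² = 99.51²; (x − 0.5)² + (y + 1.3)² = 29.71²; (x + 18.2)² + (y + 64.5)² = 49.55².
Subtracting the Receiver 1 equation from the Receiver 2 and Receiver 3 equations removes the quadratic terms:
-134.4 x + 97.6 y = 1928.20
-171.8 x − 28.8 y = 4845.23
Solving the 2×2 system: x ≈ -25.6, y ≈ -15.5 km.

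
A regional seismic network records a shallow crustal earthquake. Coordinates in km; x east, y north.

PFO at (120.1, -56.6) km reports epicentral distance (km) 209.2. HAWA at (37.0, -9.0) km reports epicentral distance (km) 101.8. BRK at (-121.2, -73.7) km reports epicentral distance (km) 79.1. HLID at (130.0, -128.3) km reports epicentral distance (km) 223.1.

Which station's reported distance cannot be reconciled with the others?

PFO

Solve using three stations at a time. Using HAWA, BRK, HLID (subtract circle equations pairwise → linear system) gives (x, y) ≈ (-64.3, -18.7).
Distances from that point to each station vs reported:
  PFO: calculated 188.3 vs reported 209.2 → residual 20.9 km
  HAWA: calculated 101.8 vs reported 101.8 → residual 0.0 km
  BRK: calculated 79.1 vs reported 79.1 → residual 0.0 km
  HLID: calculated 223.1 vs reported 223.1 → residual 0.0 km
HAWA, BRK, HLID are mutually consistent (residuals ≈ 0); PFO is off by 20.9 km.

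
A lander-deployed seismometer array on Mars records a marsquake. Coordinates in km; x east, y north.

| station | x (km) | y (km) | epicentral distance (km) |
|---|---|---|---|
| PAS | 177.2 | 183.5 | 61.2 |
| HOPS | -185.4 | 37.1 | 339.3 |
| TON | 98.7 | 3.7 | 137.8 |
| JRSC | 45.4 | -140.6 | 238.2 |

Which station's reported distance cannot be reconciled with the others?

JRSC

Solve using three stations at a time. Using PAS, HOPS, TON (subtract circle equations pairwise → linear system) gives (x, y) ≈ (139.4, 135.4).
Distances from that point to each station vs reported:
  PAS: calculated 61.2 vs reported 61.2 → residual 0.0 km
  HOPS: calculated 339.3 vs reported 339.3 → residual 0.0 km
  TON: calculated 137.8 vs reported 137.8 → residual 0.0 km
  JRSC: calculated 291.5 vs reported 238.2 → residual 53.3 km
PAS, HOPS, TON are mutually consistent (residuals ≈ 0); JRSC is off by 53.3 km.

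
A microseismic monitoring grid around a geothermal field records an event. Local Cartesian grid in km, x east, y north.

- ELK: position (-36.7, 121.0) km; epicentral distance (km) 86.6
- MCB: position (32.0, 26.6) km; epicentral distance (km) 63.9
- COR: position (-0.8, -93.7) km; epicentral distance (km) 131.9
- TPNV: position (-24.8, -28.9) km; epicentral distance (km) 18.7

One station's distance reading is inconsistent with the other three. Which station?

Solve using three stations at a time. Using ELK, MCB, COR (subtract circle equations pairwise → linear system) gives (x, y) ≈ (-31.4, 34.6).
Distances from that point to each station vs reported:
  ELK: calculated 86.6 vs reported 86.6 → residual 0.0 km
  MCB: calculated 63.9 vs reported 63.9 → residual 0.0 km
  COR: calculated 131.9 vs reported 131.9 → residual 0.0 km
  TPNV: calculated 63.8 vs reported 18.7 → residual 45.1 km
ELK, MCB, COR are mutually consistent (residuals ≈ 0); TPNV is off by 45.1 km.

TPNV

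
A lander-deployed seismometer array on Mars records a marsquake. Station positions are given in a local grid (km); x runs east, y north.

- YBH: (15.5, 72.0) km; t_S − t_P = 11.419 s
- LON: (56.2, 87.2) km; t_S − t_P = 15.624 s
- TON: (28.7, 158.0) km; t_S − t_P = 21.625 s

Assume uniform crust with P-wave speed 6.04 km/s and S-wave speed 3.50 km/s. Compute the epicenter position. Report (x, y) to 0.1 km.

Distance from S−P lag: d = Δt · v_P v_S / (v_P − v_S) = Δt · (6.04·3.50)/(6.04−3.50) ≈ 8.3228·Δt.
So d_YBH = 95.04, d_LON = 130.04, d_TON = 179.98 km.
Circle about each station: (x − 15.5)² + (y − 72.0)² = 95.04²; (x − 56.2)² + (y − 87.2)² = 130.04²; (x − 28.7)² + (y − 158.0)² = 179.98².
Subtracting pairs of circle equations eliminates x²+y² and gives linear equations (the radical axes):
81.4 x + 30.4 y = -2539.77
26.4 x + 172.0 y = -2996.76
Solving the 2×2 system: x ≈ -26.2, y ≈ -13.4 km.

(-26.2, -13.4)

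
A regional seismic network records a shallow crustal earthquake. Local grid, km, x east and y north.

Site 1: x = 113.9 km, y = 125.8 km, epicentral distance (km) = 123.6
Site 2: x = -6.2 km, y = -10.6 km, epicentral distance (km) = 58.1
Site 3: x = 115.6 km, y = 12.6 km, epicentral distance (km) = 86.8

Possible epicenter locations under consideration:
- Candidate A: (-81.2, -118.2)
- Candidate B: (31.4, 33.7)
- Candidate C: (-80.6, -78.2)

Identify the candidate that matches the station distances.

For each candidate, compare |candidate − station| to the reported distance:
Candidate A: residuals Site 1 188.8, Site 2 73.1, Site 3 149.5 → max 188.8 km
Candidate B: residuals Site 1 0.0, Site 2 0.0, Site 3 0.0 → max 0.0 km
Candidate C: residuals Site 1 158.3, Site 2 42.4, Site 3 129.4 → max 158.3 km
Only Candidate B has all residuals ≈ 0.

Candidate B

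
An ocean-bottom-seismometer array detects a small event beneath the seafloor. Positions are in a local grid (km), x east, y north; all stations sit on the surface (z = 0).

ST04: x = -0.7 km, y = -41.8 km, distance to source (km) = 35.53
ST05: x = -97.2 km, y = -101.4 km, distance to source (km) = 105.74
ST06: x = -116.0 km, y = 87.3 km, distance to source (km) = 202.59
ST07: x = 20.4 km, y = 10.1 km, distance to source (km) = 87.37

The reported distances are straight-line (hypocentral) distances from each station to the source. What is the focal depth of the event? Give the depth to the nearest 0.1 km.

Each station gives a sphere (x−x_i)² + (y−y_i)² + z² = d_i² (stations at z=0).
Subtracting the ST04 sphere from ST05 and ST06: z² cancels, leaving linear equations in x and y:
-193.0 x − 119.2 y = 8063.50
-230.6 x + 258.2 y = -20450.77
Solving: x ≈ 4.601, y ≈ -75.096 km (keep extra digits for the depth step; rounded: 4.6, -75.1).
Then from the ST04 sphere: z² = 35.53² − (x + 0.7)² − (y + 41.8)² with x = 4.601, y = -75.096, so z ≈ 11.210 ≈ 11.2 km.
Check against ST07 (with the unrounded solution): distance 87.37 ≈ 87.37 km. ✓

11.2 km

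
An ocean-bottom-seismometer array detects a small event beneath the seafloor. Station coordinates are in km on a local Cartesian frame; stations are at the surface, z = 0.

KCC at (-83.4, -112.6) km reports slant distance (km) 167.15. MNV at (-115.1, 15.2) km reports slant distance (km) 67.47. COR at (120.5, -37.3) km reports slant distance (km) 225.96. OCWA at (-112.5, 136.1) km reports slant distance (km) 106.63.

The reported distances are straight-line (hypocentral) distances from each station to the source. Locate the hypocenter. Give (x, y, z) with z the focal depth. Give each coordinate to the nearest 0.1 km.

Each station gives a sphere (x−x_i)² + (y−y_i)² + z² = d_i² (stations at z=0).
Subtracting the KCC sphere from MNV and COR: z² cancels, leaving linear equations in x and y:
-63.4 x + 255.6 y = 17231.65
407.8 x + 150.6 y = -26841.58
Solving: x ≈ -83.105, y ≈ 46.803 km (keep extra digits for the depth step; rounded: -83.1, 46.8).
Then from the KCC sphere: z² = 167.15² − (x + 83.4)² − (y + 112.6)² with x = -83.105, y = 46.803, so z ≈ 50.296 ≈ 50.3 km.
Check against OCWA (with the unrounded solution): distance 106.62 ≈ 106.63 km. ✓

x ≈ -83.1 km, y ≈ 46.8 km, depth ≈ 50.3 km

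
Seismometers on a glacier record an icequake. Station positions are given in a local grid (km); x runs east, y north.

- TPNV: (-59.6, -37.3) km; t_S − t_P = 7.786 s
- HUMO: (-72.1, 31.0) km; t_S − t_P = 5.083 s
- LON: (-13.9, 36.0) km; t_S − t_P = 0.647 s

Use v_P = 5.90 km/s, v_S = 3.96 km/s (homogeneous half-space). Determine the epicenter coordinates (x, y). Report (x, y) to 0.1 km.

x ≈ -12.2 km, y ≈ 43.6 km

Distance from S−P lag: d = Δt · v_P v_S / (v_P − v_S) = Δt · (5.90·3.96)/(5.90−3.96) ≈ 12.0433·Δt.
So d_TPNV = 93.77, d_HUMO = 61.22, d_LON = 7.79 km.
Circle about each station: (x + 59.6)² + (y + 37.3)² = 93.77²; (x + 72.1)² + (y − 31.0)² = 61.22²; (x + 13.9)² + (y − 36.0)² = 7.79².
Subtracting the TPNV equation from the HUMO and LON equations removes the quadratic terms:
-25.0 x + 136.6 y = 6260.88
91.4 x + 146.6 y = 5277.89
Solving the 2×2 system: x ≈ -12.2, y ≈ 43.6 km.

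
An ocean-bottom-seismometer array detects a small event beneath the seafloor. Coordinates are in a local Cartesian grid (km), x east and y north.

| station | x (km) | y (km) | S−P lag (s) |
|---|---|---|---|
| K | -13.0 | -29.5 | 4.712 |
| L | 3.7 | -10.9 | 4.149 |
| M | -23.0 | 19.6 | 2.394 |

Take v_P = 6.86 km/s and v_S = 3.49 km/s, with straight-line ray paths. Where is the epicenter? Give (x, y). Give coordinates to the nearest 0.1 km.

-22.5 km east, 2.6 km north

Distance from S−P lag: d = Δt · v_P v_S / (v_P − v_S) = Δt · (6.86·3.49)/(6.86−3.49) ≈ 7.1043·Δt.
So d_K = 33.48, d_L = 29.48, d_M = 17.01 km.
Circle about each station: (x + 13.0)² + (y + 29.5)² = 33.48²; (x − 3.7)² + (y + 10.9)² = 29.48²; (x + 23.0)² + (y − 19.6)² = 17.01².
Subtracting pairs of circle equations eliminates x²+y² and gives linear equations (the radical axes):
33.4 x + 37.2 y = -654.91
-20.0 x + 98.2 y = 705.48
Solving the 2×2 system: x ≈ -22.5, y ≈ 2.6 km.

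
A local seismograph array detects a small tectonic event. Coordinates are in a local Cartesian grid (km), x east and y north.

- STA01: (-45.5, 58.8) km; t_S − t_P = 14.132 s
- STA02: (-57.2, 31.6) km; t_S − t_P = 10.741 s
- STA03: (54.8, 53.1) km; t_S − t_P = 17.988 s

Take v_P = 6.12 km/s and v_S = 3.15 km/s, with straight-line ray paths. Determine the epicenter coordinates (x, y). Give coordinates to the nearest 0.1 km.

(-26.3, -30.9)

Distance from S−P lag: d = Δt · v_P v_S / (v_P − v_S) = Δt · (6.12·3.15)/(6.12−3.15) ≈ 6.4909·Δt.
So d_STA01 = 91.73, d_STA02 = 69.72, d_STA03 = 116.76 km.
Circle about each station: (x + 45.5)² + (y − 58.8)² = 91.73²; (x + 57.2)² + (y − 31.6)² = 69.72²; (x − 54.8)² + (y − 53.1)² = 116.76².
Subtracting pairs of circle equations eliminates x²+y² and gives linear equations (the radical axes):
-23.4 x − 54.4 y = 2296.22
200.6 x − 11.4 y = -4923.54
Solving the 2×2 system: x ≈ -26.3, y ≈ -30.9 km.
Check against STA01 (with the unrounded x, y): √((x + 45.5)²+(y − 58.8)²) = 91.73 ≈ 91.73 km. ✓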